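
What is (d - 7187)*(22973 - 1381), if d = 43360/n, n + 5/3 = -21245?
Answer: -494704525016/3187 ≈ -1.5523e+8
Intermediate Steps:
n = -63740/3 (n = -5/3 - 21245 = -63740/3 ≈ -21247.)
d = -6504/3187 (d = 43360/(-63740/3) = 43360*(-3/63740) = -6504/3187 ≈ -2.0408)
(d - 7187)*(22973 - 1381) = (-6504/3187 - 7187)*(22973 - 1381) = -22911473/3187*21592 = -494704525016/3187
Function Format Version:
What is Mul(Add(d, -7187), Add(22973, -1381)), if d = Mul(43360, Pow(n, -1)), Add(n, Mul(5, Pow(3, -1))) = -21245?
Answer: Rational(-494704525016, 3187) ≈ -1.5523e+8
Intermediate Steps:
n = Rational(-63740, 3) (n = Add(Rational(-5, 3), -21245) = Rational(-63740, 3) ≈ -21247.)
d = Rational(-6504, 3187) (d = Mul(43360, Pow(Rational(-63740, 3), -1)) = Mul(43360, Rational(-3, 63740)) = Rational(-6504, 3187) ≈ -2.0408)
Mul(Add(d, -7187), Add(22973, -1381)) = Mul(Add(Rational(-6504, 3187), -7187), Add(22973, -1381)) = Mul(Rational(-22911473, 3187), 21592) = Rational(-494704525016, 3187)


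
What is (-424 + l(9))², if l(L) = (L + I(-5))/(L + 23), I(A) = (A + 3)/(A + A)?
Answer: 1149006609/6400 ≈ 1.7953e+5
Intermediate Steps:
I(A) = (3 + A)/(2*A) (I(A) = (3 + A)/((2*A)) = (3 + A)*(1/(2*A)) = (3 + A)/(2*A))
l(L) = (⅕ + L)/(23 + L) (l(L) = (L + (½)*(3 - 5)/(-5))/(L + 23) = (L + (½)*(-⅕)*(-2))/(23 + L) = (L + ⅕)/(23 + L) = (⅕ + L)/(23 + L))
(-424 + l(9))² = (-424 + (⅕ + 9)/(23 + 9))² = (-424 + (46/5)/32)² = (-424 + (1/32)*(46/5))² = (-424 + 23/80)² = (-33897/80)² = 1149006609/6400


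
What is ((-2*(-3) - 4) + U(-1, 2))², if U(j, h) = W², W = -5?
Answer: 729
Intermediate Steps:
U(j, h) = 25 (U(j, h) = (-5)² = 25)
((-2*(-3) - 4) + U(-1, 2))² = ((-2*(-3) - 4) + 25)² = ((6 - 4) + 25)² = (2 + 25)² = 27² = 729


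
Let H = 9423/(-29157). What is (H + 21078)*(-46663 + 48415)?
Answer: 358904104632/9719 ≈ 3.6928e+7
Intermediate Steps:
H = -3141/9719 (H = 9423*(-1/29157) = -3141/9719 ≈ -0.32318)
(H + 21078)*(-46663 + 48415) = (-3141/9719 + 21078)*(-46663 + 48415) = (204853941/9719)*1752 = 358904104632/9719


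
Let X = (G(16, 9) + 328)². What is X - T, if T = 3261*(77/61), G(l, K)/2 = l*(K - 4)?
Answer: 14275687/61 ≈ 2.3403e+5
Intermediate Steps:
G(l, K) = 2*l*(-4 + K) (G(l, K) = 2*(l*(K - 4)) = 2*(l*(-4 + K)) = 2*l*(-4 + K))
X = 238144 (X = (2*16*(-4 + 9) + 328)² = (2*16*5 + 328)² = (160 + 328)² = 488² = 238144)
T = 251097/61 (T = 3261*(77*(1/61)) = 3261*(77/61) = 251097/61 ≈ 4116.3)
X - T = 238144 - 1*251097/61 = 238144 - 251097/61 = 14275687/61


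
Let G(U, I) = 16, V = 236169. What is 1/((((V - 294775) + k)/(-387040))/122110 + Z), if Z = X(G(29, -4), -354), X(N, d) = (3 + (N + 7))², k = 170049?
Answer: 47261454400/31948743062957 ≈ 0.0014793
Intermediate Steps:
X(N, d) = (10 + N)² (X(N, d) = (3 + (7 + N))² = (10 + N)²)
Z = 676 (Z = (10 + 16)² = 26² = 676)
1/((((V - 294775) + k)/(-387040))/122110 + Z) = 1/((((236169 - 294775) + 170049)/(-387040))/122110 + 676) = 1/(((-58606 + 170049)*(-1/387040))*(1/122110) + 676) = 1/((111443*(-1/387040))*(1/122110) + 676) = 1/(-111443/387040*1/122110 + 676) = 1/(-111443/47261454400 + 676) = 1/(31948743062957/47261454400) = 47261454400/31948743062957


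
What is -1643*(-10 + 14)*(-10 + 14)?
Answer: -26288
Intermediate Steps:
-1643*(-10 + 14)*(-10 + 14) = -6572*4 = -1643*16 = -26288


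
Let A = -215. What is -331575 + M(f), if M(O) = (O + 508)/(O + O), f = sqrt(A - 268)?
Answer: -663149/2 - 254*I*sqrt(483)/483 ≈ -3.3157e+5 - 11.557*I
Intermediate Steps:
f = I*sqrt(483) (f = sqrt(-215 - 268) = sqrt(-483) = I*sqrt(483) ≈ 21.977*I)
M(O) = (508 + O)/(2*O) (M(O) = (508 + O)/((2*O)) = (508 + O)*(1/(2*O)) = (508 + O)/(2*O))
-331575 + M(f) = -331575 + (508 + I*sqrt(483))/(2*((I*sqrt(483)))) = -331575 + (-I*sqrt(483)/483)*(508 + I*sqrt(483))/2 = -331575 - I*sqrt(483)*(508 + I*sqrt(483))/966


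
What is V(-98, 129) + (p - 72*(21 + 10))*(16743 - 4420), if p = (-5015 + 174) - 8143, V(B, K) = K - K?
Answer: -187506768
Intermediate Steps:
V(B, K) = 0
p = -12984 (p = -4841 - 8143 = -12984)
V(-98, 129) + (p - 72*(21 + 10))*(16743 - 4420) = 0 + (-12984 - 72*(21 + 10))*(16743 - 4420) = 0 + (-12984 - 72*31)*12323 = 0 + (-12984 - 2232)*12323 = 0 - 15216*12323 = 0 - 187506768 = -187506768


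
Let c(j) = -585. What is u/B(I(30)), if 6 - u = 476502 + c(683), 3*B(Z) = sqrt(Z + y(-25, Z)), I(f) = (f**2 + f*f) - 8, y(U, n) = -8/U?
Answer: -2379555*sqrt(11202)/7468 ≈ -33724.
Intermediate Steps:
I(f) = -8 + 2*f**2 (I(f) = (f**2 + f**2) - 8 = 2*f**2 - 8 = -8 + 2*f**2)
B(Z) = sqrt(8/25 + Z)/3 (B(Z) = sqrt(Z - 8/(-25))/3 = sqrt(Z - 8*(-1/25))/3 = sqrt(Z + 8/25)/3 = sqrt(8/25 + Z)/3)
u = -475911 (u = 6 - (476502 - 585) = 6 - 1*475917 = 6 - 475917 = -475911)
u/B(I(30)) = -475911*15/sqrt(8 + 25*(-8 + 2*30**2)) = -475911*15/sqrt(8 + 25*(-8 + 2*900)) = -475911*15/sqrt(8 + 25*(-8 + 1800)) = -475911*15/sqrt(8 + 25*1792) = -475911*15/sqrt(8 + 44800) = -475911*5*sqrt(11202)/7468 = -2379555*sqrt(11202)/7468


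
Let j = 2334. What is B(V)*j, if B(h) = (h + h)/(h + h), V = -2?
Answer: 2334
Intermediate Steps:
B(h) = 1 (B(h) = (2*h)/((2*h)) = (2*h)*(1/(2*h)) = 1)
B(V)*j = 1*2334 = 2334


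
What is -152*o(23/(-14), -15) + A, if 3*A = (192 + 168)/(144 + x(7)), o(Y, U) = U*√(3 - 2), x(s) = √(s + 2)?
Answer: 111760/49 ≈ 2280.8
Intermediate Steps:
x(s) = √(2 + s)
o(Y, U) = U (o(Y, U) = U*√1 = U*1 = U)
A = 40/49 (A = ((192 + 168)/(144 + √(2 + 7)))/3 = (360/(144 + √9))/3 = (360/(144 + 3))/3 = (360/147)/3 = (360*(1/147))/3 = (⅓)*(120/49) = 40/49 ≈ 0.81633)
-152*o(23/(-14), -15) + A = -152*(-15) + 40/49 = 2280 + 40/49 = 111760/49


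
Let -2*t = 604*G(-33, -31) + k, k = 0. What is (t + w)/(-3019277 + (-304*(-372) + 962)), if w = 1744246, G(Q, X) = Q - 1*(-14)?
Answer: -583328/968409 ≈ -0.60236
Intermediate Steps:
G(Q, X) = 14 + Q (G(Q, X) = Q + 14 = 14 + Q)
t = 5738 (t = -(604*(14 - 33) + 0)/2 = -(604*(-19) + 0)/2 = -(-11476 + 0)/2 = -1/2*(-11476) = 5738)
(t + w)/(-3019277 + (-304*(-372) + 962)) = (5738 + 1744246)/(-3019277 + (-304*(-372) + 962)) = 1749984/(-3019277 + (113088 + 962)) = 1749984/(-3019277 + 114050) = 1749984/(-2905227) = 1749984*(-1/2905227) = -583328/968409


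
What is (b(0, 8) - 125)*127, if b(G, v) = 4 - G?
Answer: -15367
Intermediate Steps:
(b(0, 8) - 125)*127 = ((4 - 1*0) - 125)*127 = ((4 + 0) - 125)*127 = (4 - 125)*127 = -121*127 = -15367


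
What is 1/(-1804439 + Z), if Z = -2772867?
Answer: -1/4577306 ≈ -2.1847e-7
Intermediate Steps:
1/(-1804439 + Z) = 1/(-1804439 - 2772867) = 1/(-4577306) = -1/4577306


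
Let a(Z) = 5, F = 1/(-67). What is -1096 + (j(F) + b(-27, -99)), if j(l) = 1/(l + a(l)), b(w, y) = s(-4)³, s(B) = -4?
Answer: -387373/334 ≈ -1159.8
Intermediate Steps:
F = -1/67 ≈ -0.014925
b(w, y) = -64 (b(w, y) = (-4)³ = -64)
j(l) = 1/(5 + l) (j(l) = 1/(l + 5) = 1/(5 + l))
-1096 + (j(F) + b(-27, -99)) = -1096 + (1/(5 - 1/67) - 64) = -1096 + (1/(334/67) - 64) = -1096 + (67/334 - 64) = -1096 - 21309/334 = -387373/334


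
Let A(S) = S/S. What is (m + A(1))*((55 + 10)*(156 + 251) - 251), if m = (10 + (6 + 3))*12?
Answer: 6000716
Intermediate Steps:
A(S) = 1
m = 228 (m = (10 + 9)*12 = 19*12 = 228)
(m + A(1))*((55 + 10)*(156 + 251) - 251) = (228 + 1)*((55 + 10)*(156 + 251) - 251) = 229*(65*407 - 251) = 229*(26455 - 251) = 229*26204 = 6000716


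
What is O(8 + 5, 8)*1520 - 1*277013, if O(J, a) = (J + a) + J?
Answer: -225333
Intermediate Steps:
O(J, a) = a + 2*J
O(8 + 5, 8)*1520 - 1*277013 = (8 + 2*(8 + 5))*1520 - 1*277013 = (8 + 2*13)*1520 - 277013 = (8 + 26)*1520 - 277013 = 34*1520 - 277013 = 51680 - 277013 = -225333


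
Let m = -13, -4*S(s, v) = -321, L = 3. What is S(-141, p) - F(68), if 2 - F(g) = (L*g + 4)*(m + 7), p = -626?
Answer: -4679/4 ≈ -1169.8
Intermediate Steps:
S(s, v) = 321/4 (S(s, v) = -1/4*(-321) = 321/4)
F(g) = 26 + 18*g (F(g) = 2 - (3*g + 4)*(-13 + 7) = 2 - (4 + 3*g)*(-6) = 2 - (-24 - 18*g) = 2 + (24 + 18*g) = 26 + 18*g)
S(-141, p) - F(68) = 321/4 - (26 + 18*68) = 321/4 - (26 + 1224) = 321/4 - 1*1250 = 321/4 - 1250 = -4679/4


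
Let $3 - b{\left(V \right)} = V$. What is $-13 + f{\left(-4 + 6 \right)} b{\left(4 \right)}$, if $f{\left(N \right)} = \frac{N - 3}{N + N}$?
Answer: $- \frac{51}{4} \approx -12.75$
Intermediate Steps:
$f{\left(N \right)} = \frac{-3 + N}{2 N}$
$b{\left(V \right)} = 3 - V$
$-13 + f{\left(-4 + 6 \right)} b{\left(4 \right)} = -13 + \frac{-3 + \left(-4 + 6\right)}{2 \left(-4 + 6\right)} \left(3 - 4\right) = -13 + \frac{-3 + 2}{2 \cdot 2} \left(3 - 4\right) = -13 + \frac{1}{2} \cdot \frac{1}{2} \left(-1\right) \left(-1\right) = -13 - - \frac{1}{4} = -13 + \frac{1}{4} = - \frac{51}{4}$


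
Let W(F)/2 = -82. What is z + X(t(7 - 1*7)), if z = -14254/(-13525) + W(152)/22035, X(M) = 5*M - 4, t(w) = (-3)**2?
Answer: 2506165433/59604675 ≈ 42.046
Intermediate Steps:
t(w) = 9
W(F) = -164 (W(F) = 2*(-82) = -164)
X(M) = -4 + 5*M
z = 62373758/59604675 (z = -14254/(-13525) - 164/22035 = -14254*(-1/13525) - 164*1/22035 = 14254/13525 - 164/22035 = 62373758/59604675 ≈ 1.0465)
z + X(t(7 - 1*7)) = 62373758/59604675 + (-4 + 5*9) = 62373758/59604675 + (-4 + 45) = 62373758/59604675 + 41 = 2506165433/59604675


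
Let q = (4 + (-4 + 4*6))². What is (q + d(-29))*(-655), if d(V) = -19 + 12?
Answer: -372695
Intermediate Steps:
d(V) = -7
q = 576 (q = (4 + (-4 + 24))² = (4 + 20)² = 24² = 576)
(q + d(-29))*(-655) = (576 - 7)*(-655) = 569*(-655) = -372695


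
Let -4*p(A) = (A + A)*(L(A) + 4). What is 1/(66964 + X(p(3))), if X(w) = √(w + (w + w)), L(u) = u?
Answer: 133928/8968354655 - 3*I*√14/8968354655 ≈ 1.4933e-5 - 1.2516e-9*I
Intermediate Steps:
p(A) = -A*(4 + A)/2 (p(A) = -(A + A)*(A + 4)/4 = -2*A*(4 + A)/4 = -A*(4 + A)/2)
X(w) = √3*√w (X(w) = √(w + 2*w) = √(3*w) = √3*√w)
1/(66964 + X(p(3))) = 1/(66964 + √3*√(-½*3*(4 + 3))) = 1/(66964 + √3*√(-½*3*7)) = 1/(66964 + √3*√(-21/2)) = 1/(66964 + √3*(I*√42/2)) = 1/(66964 + 3*I*√14/2)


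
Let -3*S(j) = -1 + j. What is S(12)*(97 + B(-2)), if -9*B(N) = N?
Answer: -9625/27 ≈ -356.48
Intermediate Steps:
B(N) = -N/9
S(j) = 1/3 - j/3 (S(j) = -(-1 + j)/3 = 1/3 - j/3)
S(12)*(97 + B(-2)) = (1/3 - 1/3*12)*(97 - 1/9*(-2)) = (1/3 - 4)*(97 + 2/9) = -11/3*875/9 = -9625/27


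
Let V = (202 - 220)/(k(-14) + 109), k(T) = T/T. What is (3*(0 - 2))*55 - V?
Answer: -18141/55 ≈ -329.84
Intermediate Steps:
k(T) = 1
V = -9/55 (V = (202 - 220)/(1 + 109) = -18/110 = -18*1/110 = -9/55 ≈ -0.16364)
(3*(0 - 2))*55 - V = (3*(0 - 2))*55 - 1*(-9/55) = (3*(-2))*55 + 9/55 = -6*55 + 9/55 = -330 + 9/55 = -18141/55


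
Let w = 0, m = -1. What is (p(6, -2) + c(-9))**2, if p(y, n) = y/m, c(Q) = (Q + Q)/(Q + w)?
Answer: 16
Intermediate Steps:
c(Q) = 2 (c(Q) = (Q + Q)/(Q + 0) = (2*Q)/Q = 2)
p(y, n) = -y (p(y, n) = y/(-1) = y*(-1) = -y)
(p(6, -2) + c(-9))**2 = (-1*6 + 2)**2 = (-6 + 2)**2 = (-4)**2 = 16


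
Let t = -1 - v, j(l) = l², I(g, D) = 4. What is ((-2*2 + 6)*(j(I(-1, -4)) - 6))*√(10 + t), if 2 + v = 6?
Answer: 20*√5 ≈ 44.721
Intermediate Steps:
v = 4 (v = -2 + 6 = 4)
t = -5 (t = -1 - 1*4 = -1 - 4 = -5)
((-2*2 + 6)*(j(I(-1, -4)) - 6))*√(10 + t) = ((-2*2 + 6)*(4² - 6))*√(10 - 5) = ((-4 + 6)*(16 - 6))*√5 = (2*10)*√5 = 20*√5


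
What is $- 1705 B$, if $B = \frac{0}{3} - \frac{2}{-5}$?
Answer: $-682$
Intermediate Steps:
$B = \frac{2}{5}$ ($B = 0 \cdot \frac{1}{3} - - \frac{2}{5} = 0 + \frac{2}{5} = \frac{2}{5} \approx 0.4$)
$- 1705 B = \left(-1705\right) \frac{2}{5} = -682$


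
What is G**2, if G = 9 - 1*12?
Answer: 9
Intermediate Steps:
G = -3 (G = 9 - 12 = -3)
G**2 = (-3)**2 = 9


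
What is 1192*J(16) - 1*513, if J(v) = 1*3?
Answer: 3063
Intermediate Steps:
J(v) = 3
1192*J(16) - 1*513 = 1192*3 - 1*513 = 3576 - 513 = 3063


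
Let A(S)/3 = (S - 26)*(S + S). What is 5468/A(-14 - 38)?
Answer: 1367/6084 ≈ 0.22469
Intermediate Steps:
A(S) = 6*S*(-26 + S) (A(S) = 3*((S - 26)*(S + S)) = 3*((-26 + S)*(2*S)) = 3*(2*S*(-26 + S)) = 6*S*(-26 + S))
5468/A(-14 - 38) = 5468/((6*(-14 - 38)*(-26 + (-14 - 38)))) = 5468/((6*(-52)*(-26 - 52))) = 5468/((6*(-52)*(-78))) = 5468/24336 = 5468*(1/24336) = 1367/6084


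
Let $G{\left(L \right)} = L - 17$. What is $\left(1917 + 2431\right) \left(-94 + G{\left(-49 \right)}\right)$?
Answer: $-695680$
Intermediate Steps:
$G{\left(L \right)} = -17 + L$ ($G{\left(L \right)} = L - 17 = -17 + L$)
$\left(1917 + 2431\right) \left(-94 + G{\left(-49 \right)}\right) = \left(1917 + 2431\right) \left(-94 - 66\right) = 4348 \left(-94 - 66\right) = 4348 \left(-160\right) = -695680$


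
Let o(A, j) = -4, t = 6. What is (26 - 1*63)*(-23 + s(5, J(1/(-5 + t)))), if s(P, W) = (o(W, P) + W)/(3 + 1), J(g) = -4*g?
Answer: 925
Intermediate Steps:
s(P, W) = -1 + W/4 (s(P, W) = (-4 + W)/(3 + 1) = (-4 + W)/4 = (-4 + W)*(1/4) = -1 + W/4)
(26 - 1*63)*(-23 + s(5, J(1/(-5 + t)))) = (26 - 1*63)*(-23 + (-1 + (-4/(-5 + 6))/4)) = (26 - 63)*(-23 + (-1 + (-4/1)/4)) = -37*(-23 + (-1 + (-4*1)/4)) = -37*(-23 + (-1 + (1/4)*(-4))) = -37*(-23 + (-1 - 1)) = -37*(-23 - 2) = -37*(-25) = 925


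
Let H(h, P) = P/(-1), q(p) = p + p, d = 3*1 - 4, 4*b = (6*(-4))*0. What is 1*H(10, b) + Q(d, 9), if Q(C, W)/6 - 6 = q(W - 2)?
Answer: 120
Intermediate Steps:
b = 0 (b = ((6*(-4))*0)/4 = (-24*0)/4 = (¼)*0 = 0)
d = -1 (d = 3 - 4 = -1)
q(p) = 2*p
H(h, P) = -P (H(h, P) = P*(-1) = -P)
Q(C, W) = 12 + 12*W (Q(C, W) = 36 + 6*(2*(W - 2)) = 36 + 6*(2*(-2 + W)) = 36 + 6*(-4 + 2*W) = 36 + (-24 + 12*W) = 12 + 12*W)
1*H(10, b) + Q(d, 9) = 1*(-1*0) + (12 + 12*9) = 1*0 + (12 + 108) = 0 + 120 = 120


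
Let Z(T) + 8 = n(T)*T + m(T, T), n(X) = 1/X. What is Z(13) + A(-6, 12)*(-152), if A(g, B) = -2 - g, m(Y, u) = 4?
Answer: -611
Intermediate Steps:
n(X) = 1/X
Z(T) = -3 (Z(T) = -8 + (T/T + 4) = -8 + (1 + 4) = -8 + 5 = -3)
Z(13) + A(-6, 12)*(-152) = -3 + (-2 - 1*(-6))*(-152) = -3 + (-2 + 6)*(-152) = -3 + 4*(-152) = -3 - 608 = -611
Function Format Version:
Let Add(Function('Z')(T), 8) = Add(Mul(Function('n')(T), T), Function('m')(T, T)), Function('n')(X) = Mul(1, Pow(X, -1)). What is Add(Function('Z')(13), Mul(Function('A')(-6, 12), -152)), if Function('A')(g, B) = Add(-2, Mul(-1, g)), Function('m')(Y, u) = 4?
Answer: -611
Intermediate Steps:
Function('n')(X) = Pow(X, -1)
Function('Z')(T) = -3 (Function('Z')(T) = Add(-8, Add(Mul(Pow(T, -1), T), 4)) = Add(-8, Add(1, 4)) = Add(-8, 5) = -3)
Add(Function('Z')(13), Mul(Function('A')(-6, 12), -152)) = Add(-3, Mul(Add(-2, Mul(-1, -6)), -152)) = Add(-3, Mul(Add(-2, 6), -152)) = Add(-3, Mul(4, -152)) = Add(-3, -608) = -611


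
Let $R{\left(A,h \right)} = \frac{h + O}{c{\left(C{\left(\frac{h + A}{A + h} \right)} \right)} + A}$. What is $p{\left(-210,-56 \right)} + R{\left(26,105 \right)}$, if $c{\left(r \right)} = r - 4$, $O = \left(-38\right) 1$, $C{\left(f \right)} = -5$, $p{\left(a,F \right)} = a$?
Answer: $- \frac{3503}{17} \approx -206.06$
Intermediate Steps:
$O = -38$
$c{\left(r \right)} = -4 + r$
$R{\left(A,h \right)} = \frac{-38 + h}{-9 + A}$ ($R{\left(A,h \right)} = \frac{h - 38}{\left(-4 - 5\right) + A} = \frac{-38 + h}{-9 + A}$)
$p{\left(-210,-56 \right)} + R{\left(26,105 \right)} = -210 + \frac{-38 + 105}{-9 + 26} = -210 + \frac{1}{17} \cdot 67 = -210 + \frac{67}{17} = - \frac{3503}{17}$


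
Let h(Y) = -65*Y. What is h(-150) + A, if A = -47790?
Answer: -38040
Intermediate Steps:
h(-150) + A = -65*(-150) - 47790 = 9750 - 47790 = -38040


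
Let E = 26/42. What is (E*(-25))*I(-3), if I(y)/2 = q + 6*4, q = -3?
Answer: -650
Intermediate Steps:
I(y) = 42 (I(y) = 2*(-3 + 6*4) = 2*(-3 + 24) = 2*21 = 42)
E = 13/21 (E = 26*(1/42) = 13/21 ≈ 0.61905)
(E*(-25))*I(-3) = ((13/21)*(-25))*42 = -325/21*42 = -650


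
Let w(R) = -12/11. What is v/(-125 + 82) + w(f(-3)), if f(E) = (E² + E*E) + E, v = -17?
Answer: -329/473 ≈ -0.69556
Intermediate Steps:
f(E) = E + 2*E² (f(E) = (E² + E²) + E = 2*E² + E = E + 2*E²)
w(R) = -12/11 (w(R) = -12*1/11 = -12/11)
v/(-125 + 82) + w(f(-3)) = -17/(-125 + 82) - 12/11 = -17/(-43) - 12/11 = -1/43*(-17) - 12/11 = 17/43 - 12/11 = -329/473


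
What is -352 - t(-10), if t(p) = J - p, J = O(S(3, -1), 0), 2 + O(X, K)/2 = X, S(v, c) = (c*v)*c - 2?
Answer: -360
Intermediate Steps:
S(v, c) = -2 + v*c² (S(v, c) = v*c² - 2 = -2 + v*c²)
O(X, K) = -4 + 2*X
J = -2 (J = -4 + 2*(-2 + 3*(-1)²) = -4 + 2*(-2 + 3*1) = -4 + 2*(-2 + 3) = -4 + 2*1 = -4 + 2 = -2)
t(p) = -2 - p
-352 - t(-10) = -352 - (-2 - 1*(-10)) = -352 - (-2 + 10) = -352 - 1*8 = -352 - 8 = -360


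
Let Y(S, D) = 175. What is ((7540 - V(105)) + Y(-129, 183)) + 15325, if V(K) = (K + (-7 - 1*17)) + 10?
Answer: 22949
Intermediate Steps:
V(K) = -14 + K (V(K) = (K + (-7 - 17)) + 10 = (K - 24) + 10 = (-24 + K) + 10 = -14 + K)
((7540 - V(105)) + Y(-129, 183)) + 15325 = ((7540 - (-14 + 105)) + 175) + 15325 = ((7540 - 1*91) + 175) + 15325 = ((7540 - 91) + 175) + 15325 = (7449 + 175) + 15325 = 7624 + 15325 = 22949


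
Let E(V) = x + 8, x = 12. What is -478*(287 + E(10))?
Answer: -146746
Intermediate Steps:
E(V) = 20 (E(V) = 12 + 8 = 20)
-478*(287 + E(10)) = -478*(287 + 20) = -478*307 = -146746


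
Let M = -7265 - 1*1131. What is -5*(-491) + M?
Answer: -5941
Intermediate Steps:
M = -8396 (M = -7265 - 1131 = -8396)
-5*(-491) + M = -5*(-491) - 8396 = 2455 - 8396 = -5941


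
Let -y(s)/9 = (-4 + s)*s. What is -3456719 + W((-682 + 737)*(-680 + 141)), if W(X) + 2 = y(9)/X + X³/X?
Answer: 5190064603497/5929 ≈ 8.7537e+8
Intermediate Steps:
y(s) = -9*s*(-4 + s) (y(s) = -9*(-4 + s)*s = -9*s*(-4 + s))
W(X) = -2 + X² - 405/X (W(X) = -2 + ((9*9*(4 - 1*9))/X + X³/X) = -2 + ((9*9*(4 - 9))/X + X²) = -2 + ((9*9*(-5))/X + X²) = -2 + (-405/X + X²) = -2 + (X² - 405/X) = -2 + X² - 405/X)
-3456719 + W((-682 + 737)*(-680 + 141)) = -3456719 + (-2 + ((-682 + 737)*(-680 + 141))² - 405*1/((-682 + 737)*(-680 + 141))) = -3456719 + (-2 + (55*(-539))² - 405/(55*(-539))) = -3456719 + (-2 + (-29645)² - 405/(-29645)) = -3456719 + (-2 + 878826025 - 405*(-1/29645)) = -3456719 + (-2 + 878826025 + 81/5929) = -3456719 + 5210559490448/5929 = 5190064603497/5929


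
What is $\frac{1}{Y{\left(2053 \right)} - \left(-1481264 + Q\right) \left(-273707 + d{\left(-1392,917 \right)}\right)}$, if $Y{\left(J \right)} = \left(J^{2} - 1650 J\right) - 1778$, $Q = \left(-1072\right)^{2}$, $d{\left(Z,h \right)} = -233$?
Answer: $- \frac{1}{90969169619} \approx -1.0993 \cdot 10^{-11}$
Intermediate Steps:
$Q = 1149184$
$Y{\left(J \right)} = -1778 + J^{2} - 1650 J$
$\frac{1}{Y{\left(2053 \right)} - \left(-1481264 + Q\right) \left(-273707 + d{\left(-1392,917 \right)}\right)} = \frac{1}{\left(-1778 + 2053^{2} - 3387450\right) - \left(-1481264 + 1149184\right) \left(-273707 - 233\right)} = \frac{1}{\left(-1778 + 4214809 - 3387450\right) - \left(-332080\right) \left(-273940\right)} = \frac{1}{825581 - 90969995200} = \frac{1}{-90969169619} = - \frac{1}{90969169619}$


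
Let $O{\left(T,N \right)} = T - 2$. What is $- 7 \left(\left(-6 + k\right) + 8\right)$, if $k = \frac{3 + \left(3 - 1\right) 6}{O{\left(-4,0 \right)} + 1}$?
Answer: $7$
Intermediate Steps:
$O{\left(T,N \right)} = -2 + T$
$k = -3$ ($k = \frac{3 + \left(3 - 1\right) 6}{\left(-2 - 4\right) + 1} = \frac{3 + 2 \cdot 6}{-6 + 1} = \frac{3 + 12}{-5} = 15 \left(- \frac{1}{5}\right) = -3$)
$- 7 \left(\left(-6 + k\right) + 8\right) = - 7 \left(\left(-6 - 3\right) + 8\right) = - 7 \left(-9 + 8\right) = \left(-7\right) \left(-1\right) = 7$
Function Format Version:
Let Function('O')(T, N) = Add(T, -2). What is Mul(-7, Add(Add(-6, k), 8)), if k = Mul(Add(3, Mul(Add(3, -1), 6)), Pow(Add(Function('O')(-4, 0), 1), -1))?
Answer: 7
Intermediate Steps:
Function('O')(T, N) = Add(-2, T)
k = -3 (k = Mul(Add(3, Mul(Add(3, -1), 6)), Pow(Add(Add(-2, -4), 1), -1)) = Mul(Add(3, Mul(2, 6)), Pow(Add(-6, 1), -1)) = Mul(Add(3, 12), Pow(-5, -1)) = Mul(15, Rational(-1, 5)) = -3)
Mul(-7, Add(Add(-6, k), 8)) = Mul(-7, Add(Add(-6, -3), 8)) = Mul(-7, Add(-9, 8)) = Mul(-7, -1) = 7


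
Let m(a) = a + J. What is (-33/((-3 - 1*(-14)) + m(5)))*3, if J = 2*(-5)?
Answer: -33/2 ≈ -16.500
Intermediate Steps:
J = -10
m(a) = -10 + a (m(a) = a - 10 = -10 + a)
(-33/((-3 - 1*(-14)) + m(5)))*3 = (-33/((-3 - 1*(-14)) + (-10 + 5)))*3 = (-33/((-3 + 14) - 5))*3 = (-33/(11 - 5))*3 = (-33/6)*3 = ((⅙)*(-33))*3 = -11/2*3 = -33/2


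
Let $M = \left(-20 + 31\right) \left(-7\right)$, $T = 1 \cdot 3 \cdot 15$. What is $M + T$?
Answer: $-32$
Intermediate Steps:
$T = 45$ ($T = 3 \cdot 15 = 45$)
$M = -77$ ($M = 11 \left(-7\right) = -77$)
$M + T = -77 + 45 = -32$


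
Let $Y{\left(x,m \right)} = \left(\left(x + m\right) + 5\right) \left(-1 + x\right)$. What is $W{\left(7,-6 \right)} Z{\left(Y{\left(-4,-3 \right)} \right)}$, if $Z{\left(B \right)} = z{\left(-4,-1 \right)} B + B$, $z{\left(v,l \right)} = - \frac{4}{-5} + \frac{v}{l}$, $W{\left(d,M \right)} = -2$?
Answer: $-116$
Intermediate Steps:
$z{\left(v,l \right)} = \frac{4}{5} + \frac{v}{l}$ ($z{\left(v,l \right)} = \left(-4\right) \left(- \frac{1}{5}\right) + \frac{v}{l} = \frac{4}{5} + \frac{v}{l}$)
$Y{\left(x,m \right)} = \left(-1 + x\right) \left(5 + m + x\right)$ ($Y{\left(x,m \right)} = \left(\left(m + x\right) + 5\right) \left(-1 + x\right) = \left(5 + m + x\right) \left(-1 + x\right) = \left(-1 + x\right) \left(5 + m + x\right)$)
$Z{\left(B \right)} = \frac{29 B}{5}$ ($Z{\left(B \right)} = \left(\frac{4}{5} - \frac{4}{-1}\right) B + B = \left(\frac{4}{5} - -4\right) B + B = \left(\frac{4}{5} + 4\right) B + B = \frac{24 B}{5} + B = \frac{29 B}{5}$)
$W{\left(7,-6 \right)} Z{\left(Y{\left(-4,-3 \right)} \right)} = - 2 \frac{29 \left(-5 + \left(-4\right)^{2} - -3 + 4 \left(-4\right) - -12\right)}{5} = - 2 \frac{29 \left(-5 + 16 + 3 - 16 + 12\right)}{5} = - 2 \cdot \frac{29}{5} \cdot 10 = \left(-2\right) 58 = -116$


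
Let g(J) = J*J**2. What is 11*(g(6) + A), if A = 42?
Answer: 2838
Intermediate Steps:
g(J) = J**3
11*(g(6) + A) = 11*(6**3 + 42) = 11*(216 + 42) = 11*258 = 2838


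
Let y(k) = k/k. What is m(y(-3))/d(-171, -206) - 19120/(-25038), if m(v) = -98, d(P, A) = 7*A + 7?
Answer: 2135066/2566395 ≈ 0.83193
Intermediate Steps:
y(k) = 1
d(P, A) = 7 + 7*A
m(y(-3))/d(-171, -206) - 19120/(-25038) = -98/(7 + 7*(-206)) - 19120/(-25038) = -98/(7 - 1442) - 19120*(-1/25038) = -98/(-1435) + 9560/12519 = -98*(-1/1435) + 9560/12519 = 14/205 + 9560/12519 = 2135066/2566395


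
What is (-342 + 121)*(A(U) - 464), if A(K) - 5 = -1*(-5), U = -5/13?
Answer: 100334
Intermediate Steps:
U = -5/13 (U = -5*1/13 = -5/13 ≈ -0.38462)
A(K) = 10 (A(K) = 5 - 1*(-5) = 5 + 5 = 10)
(-342 + 121)*(A(U) - 464) = (-342 + 121)*(10 - 464) = -221*(-454) = 100334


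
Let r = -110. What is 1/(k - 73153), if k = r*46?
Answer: -1/78213 ≈ -1.2786e-5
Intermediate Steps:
k = -5060 (k = -110*46 = -5060)
1/(k - 73153) = 1/(-5060 - 73153) = 1/(-78213) = -1/78213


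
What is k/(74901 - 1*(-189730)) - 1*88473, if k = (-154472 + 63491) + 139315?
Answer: -23412650129/264631 ≈ -88473.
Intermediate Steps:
k = 48334 (k = -90981 + 139315 = 48334)
k/(74901 - 1*(-189730)) - 1*88473 = 48334/(74901 - 1*(-189730)) - 1*88473 = 48334/(74901 + 189730) - 88473 = 48334/264631 - 88473 = -23412650129/264631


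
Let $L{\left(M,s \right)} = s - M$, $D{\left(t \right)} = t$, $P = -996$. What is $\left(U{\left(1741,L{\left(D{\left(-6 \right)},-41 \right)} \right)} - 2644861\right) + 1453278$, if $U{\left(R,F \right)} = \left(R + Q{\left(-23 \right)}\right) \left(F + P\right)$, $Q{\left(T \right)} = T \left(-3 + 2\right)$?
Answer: $-3010267$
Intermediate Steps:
$Q{\left(T \right)} = - T$ ($Q{\left(T \right)} = T \left(-1\right) = - T$)
$U{\left(R,F \right)} = \left(-996 + F\right) \left(23 + R\right)$ ($U{\left(R,F \right)} = \left(R - -23\right) \left(F - 996\right) = \left(R + 23\right) \left(-996 + F\right) = \left(23 + R\right) \left(-996 + F\right) = \left(-996 + F\right) \left(23 + R\right)$)
$\left(U{\left(1741,L{\left(D{\left(-6 \right)},-41 \right)} \right)} - 2644861\right) + 1453278 = \left(\left(-22908 - 1734036 + 23 \left(-41 - -6\right) + \left(-41 - -6\right) 1741\right) - 2644861\right) + 1453278 = \left(\left(-22908 - 1734036 + 23 \left(-41 + 6\right) + \left(-41 + 6\right) 1741\right) - 2644861\right) + 1453278 = \left(\left(-22908 - 1734036 + 23 \left(-35\right) - 60935\right) - 2644861\right) + 1453278 = \left(\left(-22908 - 1734036 - 805 - 60935\right) - 2644861\right) + 1453278 = \left(-1818684 - 2644861\right) + 1453278 = -4463545 + 1453278 = -3010267$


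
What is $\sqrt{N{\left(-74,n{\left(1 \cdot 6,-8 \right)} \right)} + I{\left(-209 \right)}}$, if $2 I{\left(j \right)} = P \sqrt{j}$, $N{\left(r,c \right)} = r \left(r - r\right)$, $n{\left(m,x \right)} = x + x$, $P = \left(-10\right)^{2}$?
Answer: $5 \sqrt[4]{-209} \sqrt{2} \approx 19.011 + 19.011 i$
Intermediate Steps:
$P = 100$
$n{\left(m,x \right)} = 2 x$
$N{\left(r,c \right)} = 0$ ($N{\left(r,c \right)} = r 0 = 0$)
$I{\left(j \right)} = 50 \sqrt{j}$ ($I{\left(j \right)} = \frac{100 \sqrt{j}}{2} = 50 \sqrt{j}$)
$\sqrt{N{\left(-74,n{\left(1 \cdot 6,-8 \right)} \right)} + I{\left(-209 \right)}} = \sqrt{0 + 50 \sqrt{-209}} = \sqrt{0 + 50 i \sqrt{209}} = \sqrt{50 i \sqrt{209}} = 5 \sqrt{2} \sqrt[4]{209} \sqrt{i}$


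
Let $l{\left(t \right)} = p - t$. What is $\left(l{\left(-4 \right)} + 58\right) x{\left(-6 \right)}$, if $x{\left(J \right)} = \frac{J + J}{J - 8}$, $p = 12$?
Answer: $\frac{444}{7} \approx 63.429$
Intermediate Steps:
$x{\left(J \right)} = \frac{2 J}{-8 + J}$
$l{\left(t \right)} = 12 - t$
$\left(l{\left(-4 \right)} + 58\right) x{\left(-6 \right)} = \left(\left(12 - -4\right) + 58\right) 2 \left(-6\right) \frac{1}{-8 - 6} = \left(\left(12 + 4\right) + 58\right) 2 \left(-6\right) \frac{1}{-14} = \left(16 + 58\right) 2 \left(-6\right) \left(- \frac{1}{14}\right) = 74 \cdot \frac{6}{7} = \frac{444}{7}$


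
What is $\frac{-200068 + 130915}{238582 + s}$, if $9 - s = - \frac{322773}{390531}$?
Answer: $- \frac{3000710027}{10353056066} \approx -0.28984$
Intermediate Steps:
$s = \frac{1279184}{130177}$ ($s = 9 - - \frac{322773}{390531} = 9 - \left(-322773\right) \frac{1}{390531} = 9 - - \frac{107591}{130177} = 9 + \frac{107591}{130177} = \frac{1279184}{130177} \approx 9.8265$)
$\frac{-200068 + 130915}{238582 + s} = \frac{-200068 + 130915}{238582 + \frac{1279184}{130177}} = - \frac{69153}{\frac{31059168198}{130177}} = \left(-69153\right) \frac{130177}{31059168198} = - \frac{3000710027}{10353056066}$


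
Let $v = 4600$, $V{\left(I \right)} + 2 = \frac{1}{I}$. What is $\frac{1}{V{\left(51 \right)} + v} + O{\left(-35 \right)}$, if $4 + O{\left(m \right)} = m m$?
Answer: $\frac{286323330}{234499} \approx 1221.0$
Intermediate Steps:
$O{\left(m \right)} = -4 + m^{2}$ ($O{\left(m \right)} = -4 + m m = -4 + m^{2}$)
$V{\left(I \right)} = -2 + \frac{1}{I}$
$\frac{1}{V{\left(51 \right)} + v} + O{\left(-35 \right)} = \frac{1}{\left(-2 + \frac{1}{51}\right) + 4600} - \left(4 - \left(-35\right)^{2}\right) = \frac{1}{\left(-2 + \frac{1}{51}\right) + 4600} + \left(-4 + 1225\right) = \frac{1}{- \frac{101}{51} + 4600} + 1221 = \frac{1}{\frac{234499}{51}} + 1221 = \frac{51}{234499} + 1221 = \frac{286323330}{234499}$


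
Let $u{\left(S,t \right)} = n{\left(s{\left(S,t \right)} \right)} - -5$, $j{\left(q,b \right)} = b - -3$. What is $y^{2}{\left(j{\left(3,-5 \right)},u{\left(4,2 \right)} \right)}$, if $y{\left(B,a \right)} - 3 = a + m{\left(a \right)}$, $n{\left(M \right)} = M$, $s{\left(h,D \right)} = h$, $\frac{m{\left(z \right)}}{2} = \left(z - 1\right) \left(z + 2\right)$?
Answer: $35344$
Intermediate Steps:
$j{\left(q,b \right)} = 3 + b$ ($j{\left(q,b \right)} = b + 3 = 3 + b$)
$m{\left(z \right)} = 2 \left(-1 + z\right) \left(2 + z\right)$ ($m{\left(z \right)} = 2 \left(z - 1\right) \left(z + 2\right) = 2 \left(-1 + z\right) \left(2 + z\right)$)
$u{\left(S,t \right)} = 5 + S$ ($u{\left(S,t \right)} = S - -5 = S + 5 = 5 + S$)
$y{\left(B,a \right)} = -1 + 2 a^{2} + 3 a$ ($y{\left(B,a \right)} = 3 + \left(a + \left(-4 + 2 a + 2 a^{2}\right)\right) = 3 + \left(-4 + 2 a^{2} + 3 a\right) = -1 + 2 a^{2} + 3 a$)
$y^{2}{\left(j{\left(3,-5 \right)},u{\left(4,2 \right)} \right)} = \left(-1 + 2 \left(5 + 4\right)^{2} + 3 \left(5 + 4\right)\right)^{2} = \left(-1 + 2 \cdot 9^{2} + 3 \cdot 9\right)^{2} = \left(-1 + 2 \cdot 81 + 27\right)^{2} = \left(-1 + 162 + 27\right)^{2} = 188^{2} = 35344$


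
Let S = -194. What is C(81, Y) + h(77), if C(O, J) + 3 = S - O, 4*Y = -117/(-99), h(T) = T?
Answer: -201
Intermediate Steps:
Y = 13/44 (Y = (-117/(-99))/4 = (-117*(-1/99))/4 = (¼)*(13/11) = 13/44 ≈ 0.29545)
C(O, J) = -197 - O (C(O, J) = -3 + (-194 - O) = -197 - O)
C(81, Y) + h(77) = (-197 - 1*81) + 77 = (-197 - 81) + 77 = -278 + 77 = -201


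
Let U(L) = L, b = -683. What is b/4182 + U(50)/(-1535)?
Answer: -251501/1283874 ≈ -0.19589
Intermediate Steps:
b/4182 + U(50)/(-1535) = -683/4182 + 50/(-1535) = -683*1/4182 + 50*(-1/1535) = -683/4182 - 10/307 = -251501/1283874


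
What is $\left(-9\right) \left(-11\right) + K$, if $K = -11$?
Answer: $88$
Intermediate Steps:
$\left(-9\right) \left(-11\right) + K = \left(-9\right) \left(-11\right) - 11 = 99 - 11 = 88$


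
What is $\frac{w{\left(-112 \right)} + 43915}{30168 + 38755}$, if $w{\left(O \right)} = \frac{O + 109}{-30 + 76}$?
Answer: $\frac{2020087}{3170458} \approx 0.63716$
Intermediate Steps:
$w{\left(O \right)} = \frac{109}{46} + \frac{O}{46}$ ($w{\left(O \right)} = \frac{109 + O}{46} = \left(109 + O\right) \frac{1}{46} = \frac{109}{46} + \frac{O}{46}$)
$\frac{w{\left(-112 \right)} + 43915}{30168 + 38755} = \frac{\left(\frac{109}{46} + \frac{1}{46} \left(-112\right)\right) + 43915}{30168 + 38755} = \frac{\left(\frac{109}{46} - \frac{56}{23}\right) + 43915}{68923} = \left(- \frac{3}{46} + 43915\right) \frac{1}{68923} = \frac{2020087}{46} \cdot \frac{1}{68923} = \frac{2020087}{3170458}$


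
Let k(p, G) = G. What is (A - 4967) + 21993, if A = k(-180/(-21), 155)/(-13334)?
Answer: 227024529/13334 ≈ 17026.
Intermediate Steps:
A = -155/13334 (A = 155/(-13334) = 155*(-1/13334) = -155/13334 ≈ -0.011624)
(A - 4967) + 21993 = (-155/13334 - 4967) + 21993 = -66230133/13334 + 21993 = 227024529/13334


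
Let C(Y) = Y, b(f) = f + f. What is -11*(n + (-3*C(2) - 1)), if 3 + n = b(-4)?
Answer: 198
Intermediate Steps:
b(f) = 2*f
n = -11 (n = -3 + 2*(-4) = -3 - 8 = -11)
-11*(n + (-3*C(2) - 1)) = -11*(-11 + (-3*2 - 1)) = -11*(-11 + (-6 - 1)) = -11*(-11 - 7) = -11*(-18) = 198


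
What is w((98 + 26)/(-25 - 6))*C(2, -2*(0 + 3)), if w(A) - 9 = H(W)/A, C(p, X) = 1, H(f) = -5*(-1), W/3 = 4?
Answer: 31/4 ≈ 7.7500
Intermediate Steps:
W = 12 (W = 3*4 = 12)
H(f) = 5
w(A) = 9 + 5/A
w((98 + 26)/(-25 - 6))*C(2, -2*(0 + 3)) = (9 + 5/(((98 + 26)/(-25 - 6))))*1 = (9 + 5/((124/(-31))))*1 = (9 + 5/((124*(-1/31))))*1 = (9 + 5/(-4))*1 = (9 + 5*(-1/4))*1 = (9 - 5/4)*1 = (31/4)*1 = 31/4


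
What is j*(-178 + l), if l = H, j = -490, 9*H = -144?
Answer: 95060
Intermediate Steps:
H = -16 (H = (⅑)*(-144) = -16)
l = -16
j*(-178 + l) = -490*(-178 - 16) = -490*(-194) = 95060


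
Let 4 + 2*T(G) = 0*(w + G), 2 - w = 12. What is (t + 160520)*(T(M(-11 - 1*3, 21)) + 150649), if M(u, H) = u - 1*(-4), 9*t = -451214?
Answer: 149662672502/9 ≈ 1.6629e+10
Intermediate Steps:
w = -10 (w = 2 - 1*12 = 2 - 12 = -10)
t = -451214/9 (t = (⅑)*(-451214) = -451214/9 ≈ -50135.)
M(u, H) = 4 + u (M(u, H) = u + 4 = 4 + u)
T(G) = -2 (T(G) = -2 + (0*(-10 + G))/2 = -2 + (½)*0 = -2 + 0 = -2)
(t + 160520)*(T(M(-11 - 1*3, 21)) + 150649) = (-451214/9 + 160520)*(-2 + 150649) = (993466/9)*150647 = 149662672502/9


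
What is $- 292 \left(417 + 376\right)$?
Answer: $-231556$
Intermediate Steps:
$- 292 \left(417 + 376\right) = \left(-292\right) 793 = -231556$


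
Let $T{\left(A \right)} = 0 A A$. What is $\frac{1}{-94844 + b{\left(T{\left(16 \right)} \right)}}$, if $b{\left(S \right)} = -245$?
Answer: $- \frac{1}{95089} \approx -1.0516 \cdot 10^{-5}$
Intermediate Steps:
$T{\left(A \right)} = 0$ ($T{\left(A \right)} = 0 A = 0$)
$\frac{1}{-94844 + b{\left(T{\left(16 \right)} \right)}} = \frac{1}{-94844 - 245} = \frac{1}{-95089} = - \frac{1}{95089}$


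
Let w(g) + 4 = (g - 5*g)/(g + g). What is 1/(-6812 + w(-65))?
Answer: -1/6818 ≈ -0.00014667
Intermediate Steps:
w(g) = -6 (w(g) = -4 + (g - 5*g)/(g + g) = -4 + (-4*g)/((2*g)) = -4 + (-4*g)*(1/(2*g)) = -4 - 2 = -6)
1/(-6812 + w(-65)) = 1/(-6812 - 6) = 1/(-6818) = -1/6818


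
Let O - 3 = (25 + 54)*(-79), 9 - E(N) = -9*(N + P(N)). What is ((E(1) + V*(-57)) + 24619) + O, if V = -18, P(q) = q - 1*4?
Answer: 19398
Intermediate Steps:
P(q) = -4 + q (P(q) = q - 4 = -4 + q)
E(N) = -27 + 18*N (E(N) = 9 - (-9)*(N + (-4 + N)) = 9 - (-9)*(-4 + 2*N) = 9 - (36 - 18*N) = 9 + (-36 + 18*N) = -27 + 18*N)
O = -6238 (O = 3 + (25 + 54)*(-79) = 3 + 79*(-79) = 3 - 6241 = -6238)
((E(1) + V*(-57)) + 24619) + O = (((-27 + 18*1) - 18*(-57)) + 24619) - 6238 = (((-27 + 18) + 1026) + 24619) - 6238 = ((-9 + 1026) + 24619) - 6238 = (1017 + 24619) - 6238 = 25636 - 6238 = 19398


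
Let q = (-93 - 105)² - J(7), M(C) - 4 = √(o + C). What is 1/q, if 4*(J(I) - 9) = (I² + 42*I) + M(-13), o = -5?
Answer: 625732/24471283507 + 12*I*√2/24471283507 ≈ 2.557e-5 + 6.9349e-10*I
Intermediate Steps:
M(C) = 4 + √(-5 + C)
J(I) = 10 + I²/4 + 21*I/2 + 3*I*√2/4 (J(I) = 9 + ((I² + 42*I) + (4 + √(-5 - 13)))/4 = 9 + ((I² + 42*I) + (4 + √(-18)))/4 = 9 + ((I² + 42*I) + (4 + 3*I*√2))/4 = 9 + (4 + I² + 42*I + 3*I*√2)/4 = 9 + (1 + I²/4 + 21*I/2 + 3*I*√2/4) = 10 + I²/4 + 21*I/2 + 3*I*√2/4)
q = 156433/4 - 3*I*√2/4 (q = (-93 - 105)² - (10 + (¼)*7² + (21/2)*7 + 3*I*√2/4) = (-198)² - (10 + (¼)*49 + 147/2 + 3*I*√2/4) = 39204 - (10 + 49/4 + 147/2 + 3*I*√2/4) = 39204 - (383/4 + 3*I*√2/4) = 39204 + (-383/4 - 3*I*√2/4) = 156433/4 - 3*I*√2/4 ≈ 39108.0 - 1.0607*I)
1/q = 1/(156433/4 - 3*I*√2/4)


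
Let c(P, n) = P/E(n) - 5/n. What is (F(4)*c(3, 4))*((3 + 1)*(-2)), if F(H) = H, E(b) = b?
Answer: 16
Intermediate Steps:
c(P, n) = -5/n + P/n (c(P, n) = P/n - 5/n = -5/n + P/n)
(F(4)*c(3, 4))*((3 + 1)*(-2)) = (4*((-5 + 3)/4))*((3 + 1)*(-2)) = (4*((1/4)*(-2)))*(4*(-2)) = (4*(-1/2))*(-8) = -2*(-8) = 16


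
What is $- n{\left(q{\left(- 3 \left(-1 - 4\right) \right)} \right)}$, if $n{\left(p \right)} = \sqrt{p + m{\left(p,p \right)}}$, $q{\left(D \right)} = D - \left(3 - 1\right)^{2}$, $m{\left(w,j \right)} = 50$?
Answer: $- \sqrt{61} \approx -7.8102$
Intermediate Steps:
$q{\left(D \right)} = -4 + D$ ($q{\left(D \right)} = D - 2^{2} = D - 4 = -4 + D$)
$n{\left(p \right)} = \sqrt{50 + p}$ ($n{\left(p \right)} = \sqrt{p + 50} = \sqrt{50 + p}$)
$- n{\left(q{\left(- 3 \left(-1 - 4\right) \right)} \right)} = - \sqrt{50 - \left(4 + 3 \left(-1 - 4\right)\right)} = - \sqrt{50 - -11} = - \sqrt{50 + \left(-4 + 15\right)} = - \sqrt{50 + 11} = - \sqrt{61}$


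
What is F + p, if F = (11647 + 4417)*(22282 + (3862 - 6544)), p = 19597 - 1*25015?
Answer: 314848982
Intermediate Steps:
p = -5418 (p = 19597 - 25015 = -5418)
F = 314854400 (F = 16064*(22282 - 2682) = 16064*19600 = 314854400)
F + p = 314854400 - 5418 = 314848982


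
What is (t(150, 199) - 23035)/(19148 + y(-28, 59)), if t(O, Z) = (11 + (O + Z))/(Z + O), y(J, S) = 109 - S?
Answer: -8038855/6700102 ≈ -1.1998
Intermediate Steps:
t(O, Z) = (11 + O + Z)/(O + Z)
(t(150, 199) - 23035)/(19148 + y(-28, 59)) = ((11 + 150 + 199)/(150 + 199) - 23035)/(19148 + (109 - 1*59)) = (360/349 - 23035)/(19148 + (109 - 59)) = ((1/349)*360 - 23035)/(19148 + 50) = (360/349 - 23035)/19198 = -8038855/349*1/19198 = -8038855/6700102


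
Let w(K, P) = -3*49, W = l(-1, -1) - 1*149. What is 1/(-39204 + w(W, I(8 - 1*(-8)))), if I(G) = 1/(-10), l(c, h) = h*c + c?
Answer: -1/39351 ≈ -2.5412e-5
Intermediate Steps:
l(c, h) = c + c*h (l(c, h) = c*h + c = c + c*h)
I(G) = -⅒
W = -149 (W = -(1 - 1) - 1*149 = -1*0 - 149 = 0 - 149 = -149)
w(K, P) = -147
1/(-39204 + w(W, I(8 - 1*(-8)))) = 1/(-39204 - 147) = 1/(-39351) = -1/39351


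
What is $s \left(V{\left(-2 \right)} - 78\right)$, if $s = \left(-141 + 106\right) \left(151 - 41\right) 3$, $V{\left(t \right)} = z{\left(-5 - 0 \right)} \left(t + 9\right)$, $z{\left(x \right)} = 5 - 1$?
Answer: $577500$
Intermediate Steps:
$z{\left(x \right)} = 4$
$V{\left(t \right)} = 36 + 4 t$ ($V{\left(t \right)} = 4 \left(t + 9\right) = 4 \left(9 + t\right) = 36 + 4 t$)
$s = -11550$ ($s = \left(-35\right) 110 \cdot 3 = \left(-3850\right) 3 = -11550$)
$s \left(V{\left(-2 \right)} - 78\right) = - 11550 \left(\left(36 + 4 \left(-2\right)\right) - 78\right) = - 11550 \left(\left(36 - 8\right) - 78\right) = - 11550 \left(28 - 78\right) = \left(-11550\right) \left(-50\right) = 577500$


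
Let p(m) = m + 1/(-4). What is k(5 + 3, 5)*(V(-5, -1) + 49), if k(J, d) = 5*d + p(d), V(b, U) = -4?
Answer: 5355/4 ≈ 1338.8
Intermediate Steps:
p(m) = -¼ + m (p(m) = m - ¼ = -¼ + m)
k(J, d) = -¼ + 6*d (k(J, d) = 5*d + (-¼ + d) = -¼ + 6*d)
k(5 + 3, 5)*(V(-5, -1) + 49) = (-¼ + 6*5)*(-4 + 49) = (-¼ + 30)*45 = (119/4)*45 = 5355/4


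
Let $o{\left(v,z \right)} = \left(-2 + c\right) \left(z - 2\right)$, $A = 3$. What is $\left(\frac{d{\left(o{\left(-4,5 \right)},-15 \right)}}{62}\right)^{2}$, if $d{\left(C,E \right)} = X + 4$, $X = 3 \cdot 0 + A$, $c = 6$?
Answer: $\frac{49}{3844} \approx 0.012747$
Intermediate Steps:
$o{\left(v,z \right)} = -8 + 4 z$ ($o{\left(v,z \right)} = \left(-2 + 6\right) \left(z - 2\right) = 4 \left(-2 + z\right) = -8 + 4 z$)
$X = 3$ ($X = 3 \cdot 0 + 3 = 0 + 3 = 3$)
$d{\left(C,E \right)} = 7$ ($d{\left(C,E \right)} = 3 + 4 = 7$)
$\left(\frac{d{\left(o{\left(-4,5 \right)},-15 \right)}}{62}\right)^{2} = \left(\frac{7}{62}\right)^{2} = \frac{49}{3844}$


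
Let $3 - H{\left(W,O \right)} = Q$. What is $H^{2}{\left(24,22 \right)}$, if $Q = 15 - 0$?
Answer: $144$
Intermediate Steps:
$Q = 15$ ($Q = 15 + 0 = 15$)
$H{\left(W,O \right)} = -12$ ($H{\left(W,O \right)} = 3 - 15 = -12$)
$H^{2}{\left(24,22 \right)} = \left(-12\right)^{2} = 144$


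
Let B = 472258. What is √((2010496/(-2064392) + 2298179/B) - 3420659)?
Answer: I*√50801004055860633659462563526/121865704642 ≈ 1849.5*I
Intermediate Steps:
√((2010496/(-2064392) + 2298179/B) - 3420659) = √((2010496/(-2064392) + 2298179/472258) - 3420659) = √((2010496*(-1/2064392) + 2298179*(1/472258)) - 3420659) = √((-251312/258049 + 2298179/472258) - 3420659) = √(474358690275/121865704642 - 3420659) = √(-416860545016308803/121865704642) = I*√50801004055860633659462563526/121865704642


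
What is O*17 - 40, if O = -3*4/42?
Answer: -314/7 ≈ -44.857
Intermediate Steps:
O = -2/7 (O = -12*1/42 = -2/7 ≈ -0.28571)
O*17 - 40 = -2/7*17 - 40 = -34/7 - 40 = -314/7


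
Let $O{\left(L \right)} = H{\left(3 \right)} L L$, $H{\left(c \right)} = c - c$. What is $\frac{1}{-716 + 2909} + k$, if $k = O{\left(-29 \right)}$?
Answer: $\frac{1}{2193} \approx 0.000456$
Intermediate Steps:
$H{\left(c \right)} = 0$
$O{\left(L \right)} = 0$ ($O{\left(L \right)} = 0 L L = 0 L = 0$)
$k = 0$
$\frac{1}{-716 + 2909} + k = \frac{1}{-716 + 2909} + 0 = \frac{1}{2193} + 0 = \frac{1}{2193}$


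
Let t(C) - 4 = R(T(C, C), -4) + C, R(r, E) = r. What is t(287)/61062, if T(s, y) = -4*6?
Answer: 89/20354 ≈ 0.0043726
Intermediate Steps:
T(s, y) = -24
t(C) = -20 + C (t(C) = 4 + (-24 + C) = -20 + C)
t(287)/61062 = (-20 + 287)/61062 = 267*(1/61062) = 89/20354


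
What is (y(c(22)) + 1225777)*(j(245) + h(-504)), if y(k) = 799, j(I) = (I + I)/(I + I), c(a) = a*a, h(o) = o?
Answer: -616967728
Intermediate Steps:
c(a) = a²
j(I) = 1 (j(I) = (2*I)/((2*I)) = (2*I)*(1/(2*I)) = 1)
(y(c(22)) + 1225777)*(j(245) + h(-504)) = (799 + 1225777)*(1 - 504) = 1226576*(-503) = -616967728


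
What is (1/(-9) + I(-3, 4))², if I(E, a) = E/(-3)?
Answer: 64/81 ≈ 0.79012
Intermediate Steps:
I(E, a) = -E/3 (I(E, a) = E*(-⅓) = -E/3)
(1/(-9) + I(-3, 4))² = (1/(-9) - ⅓*(-3))² = (-⅑ + 1)² = (8/9)² = 64/81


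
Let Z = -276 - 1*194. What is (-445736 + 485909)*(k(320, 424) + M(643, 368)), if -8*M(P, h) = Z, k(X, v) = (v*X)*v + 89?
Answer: 9244364539683/4 ≈ 2.3111e+12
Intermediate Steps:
Z = -470 (Z = -276 - 194 = -470)
k(X, v) = 89 + X*v**2 (k(X, v) = (X*v)*v + 89 = X*v**2 + 89 = 89 + X*v**2)
M(P, h) = 235/4 (M(P, h) = -1/8*(-470) = 235/4)
(-445736 + 485909)*(k(320, 424) + M(643, 368)) = (-445736 + 485909)*((89 + 320*424**2) + 235/4) = 40173*((89 + 320*179776) + 235/4) = 40173*((89 + 57528320) + 235/4) = 40173*(57528409 + 235/4) = 40173*(230113871/4) = 9244364539683/4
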